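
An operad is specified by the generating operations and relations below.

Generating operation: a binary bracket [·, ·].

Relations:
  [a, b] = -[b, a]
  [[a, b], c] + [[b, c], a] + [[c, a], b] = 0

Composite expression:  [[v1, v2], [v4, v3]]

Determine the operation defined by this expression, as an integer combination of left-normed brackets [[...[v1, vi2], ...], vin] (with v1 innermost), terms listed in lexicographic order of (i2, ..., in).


Expand each bracket as ab - ba; the v1-initial words give the coefficients.
Composite bracket: [[v1, v2], [v4, v3]]
Each bracket splits as ab - ba, giving 8 signed words (2^3 = 8).
Collect the words opening with v1:
  sign of v1v2v3v4 is -1, so it contributes -[[[v1, v2], v3], v4]
  sign of v1v2v4v3 is +1, so it contributes +[[[v1, v2], v4], v3]

-[[[v1, v2], v3], v4] + [[[v1, v2], v4], v3]


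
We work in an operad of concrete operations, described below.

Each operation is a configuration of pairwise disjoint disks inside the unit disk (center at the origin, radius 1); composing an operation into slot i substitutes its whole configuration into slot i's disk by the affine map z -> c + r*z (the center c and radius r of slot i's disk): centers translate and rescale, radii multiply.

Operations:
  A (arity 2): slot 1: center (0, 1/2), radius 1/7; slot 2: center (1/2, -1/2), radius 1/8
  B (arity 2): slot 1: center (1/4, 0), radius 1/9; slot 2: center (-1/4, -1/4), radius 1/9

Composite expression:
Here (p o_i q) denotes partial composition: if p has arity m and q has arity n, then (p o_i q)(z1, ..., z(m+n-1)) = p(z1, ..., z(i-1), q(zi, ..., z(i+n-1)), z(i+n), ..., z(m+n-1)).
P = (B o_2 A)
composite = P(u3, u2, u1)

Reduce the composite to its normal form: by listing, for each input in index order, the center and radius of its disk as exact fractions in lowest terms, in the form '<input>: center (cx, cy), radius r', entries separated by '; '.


u1: center (-7/36, -11/36), radius 1/72; u2: center (-1/4, -7/36), radius 1/63; u3: center (1/4, 0), radius 1/9

Each u-disk chains the slot maps above it in B; radii multiply.
u3: after 1 affine step, its disk has center (1/4, 0), radius 1/9
u2: after 2 affine steps, its disk has center (-1/4, -7/36), radius 1/63
u1: after 2 affine steps, its disk has center (-7/36, -11/36), radius 1/72


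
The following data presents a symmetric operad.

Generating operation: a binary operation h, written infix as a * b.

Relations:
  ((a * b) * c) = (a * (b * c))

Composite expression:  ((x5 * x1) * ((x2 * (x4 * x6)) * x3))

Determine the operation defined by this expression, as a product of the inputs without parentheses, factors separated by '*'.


x5 * x1 * x2 * x4 * x6 * x3

Under associativity of h, the answer is the x's in reading order.
(x5 * x1) linearizes to x5 * x1
(x4 * x6) linearizes to x4 * x6
(x2 * (x4 * x6)) linearizes to x2 * x4 * x6
((x2 * (x4 * x6)) * x3) linearizes to x2 * x4 * x6 * x3
((x5 * x1) * ((x2 * (x4 * x6)) * x3)) linearizes to x5 * x1 * x2 * x4 * x6 * x3


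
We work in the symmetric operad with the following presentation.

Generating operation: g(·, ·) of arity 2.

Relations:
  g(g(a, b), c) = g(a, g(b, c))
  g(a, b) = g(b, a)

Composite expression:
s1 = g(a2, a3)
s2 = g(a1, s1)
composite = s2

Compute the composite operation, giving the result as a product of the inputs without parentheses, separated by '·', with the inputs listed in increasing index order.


a1 · a2 · a3

Reordering under g is free, so list the a-inputs canonically.
g(a2, a3) linearizes to a2 · a3
g(a1, g(a2, a3)) linearizes to a1 · a2 · a3
reordering the factors by index: a1 · a2 · a3


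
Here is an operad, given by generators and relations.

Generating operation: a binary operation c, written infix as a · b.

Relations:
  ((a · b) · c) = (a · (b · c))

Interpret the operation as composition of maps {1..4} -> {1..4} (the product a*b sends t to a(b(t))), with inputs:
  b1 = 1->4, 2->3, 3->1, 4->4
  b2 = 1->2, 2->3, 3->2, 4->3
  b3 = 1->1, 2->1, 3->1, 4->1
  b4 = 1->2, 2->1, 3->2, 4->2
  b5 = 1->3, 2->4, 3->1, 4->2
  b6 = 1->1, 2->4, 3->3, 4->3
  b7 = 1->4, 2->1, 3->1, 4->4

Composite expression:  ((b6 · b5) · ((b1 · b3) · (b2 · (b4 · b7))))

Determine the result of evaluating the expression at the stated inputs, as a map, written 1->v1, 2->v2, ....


1->4, 2->4, 3->4, 4->4


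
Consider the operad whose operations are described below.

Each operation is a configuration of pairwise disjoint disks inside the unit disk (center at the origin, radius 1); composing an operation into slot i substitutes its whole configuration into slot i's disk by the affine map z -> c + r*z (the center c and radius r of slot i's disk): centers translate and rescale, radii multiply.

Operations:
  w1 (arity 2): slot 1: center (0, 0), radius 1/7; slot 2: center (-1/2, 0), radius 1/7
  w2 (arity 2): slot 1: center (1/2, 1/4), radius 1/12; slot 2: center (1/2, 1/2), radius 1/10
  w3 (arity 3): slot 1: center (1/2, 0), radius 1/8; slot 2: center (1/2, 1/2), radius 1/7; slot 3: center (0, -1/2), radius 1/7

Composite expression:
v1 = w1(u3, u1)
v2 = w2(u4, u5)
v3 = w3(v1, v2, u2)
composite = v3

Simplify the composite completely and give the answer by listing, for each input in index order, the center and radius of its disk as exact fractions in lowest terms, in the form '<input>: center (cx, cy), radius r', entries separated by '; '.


u1: center (7/16, 0), radius 1/56; u2: center (0, -1/2), radius 1/7; u3: center (1/2, 0), radius 1/56; u4: center (4/7, 15/28), radius 1/84; u5: center (4/7, 4/7), radius 1/70

Only the slot chain above each u matters under w3; compose those maps.
input u3: applying the 2 nested substitutions gives center (1/2, 0), radius 1/56
input u1: applying the 2 nested substitutions gives center (7/16, 0), radius 1/56
input u4: applying the 2 nested substitutions gives center (4/7, 15/28), radius 1/84
input u5: applying the 2 nested substitutions gives center (4/7, 4/7), radius 1/70
input u2: applying the 1 nested substitution gives center (0, -1/2), radius 1/7


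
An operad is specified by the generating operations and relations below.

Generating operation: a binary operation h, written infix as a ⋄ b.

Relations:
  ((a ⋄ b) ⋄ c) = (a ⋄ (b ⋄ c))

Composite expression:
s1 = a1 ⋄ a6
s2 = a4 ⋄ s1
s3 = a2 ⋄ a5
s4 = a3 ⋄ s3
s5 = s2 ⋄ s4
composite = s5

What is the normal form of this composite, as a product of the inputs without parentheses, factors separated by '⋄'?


a4 ⋄ a1 ⋄ a6 ⋄ a3 ⋄ a2 ⋄ a5

Under associativity of h, the answer is the a's in reading order.
(a1 ⋄ a6) linearizes to a1 ⋄ a6
(a4 ⋄ (a1 ⋄ a6)) linearizes to a4 ⋄ a1 ⋄ a6
(a2 ⋄ a5) linearizes to a2 ⋄ a5
(a3 ⋄ (a2 ⋄ a5)) linearizes to a3 ⋄ a2 ⋄ a5
((a4 ⋄ (a1 ⋄ a6)) ⋄ (a3 ⋄ (a2 ⋄ a5))) linearizes to a4 ⋄ a1 ⋄ a6 ⋄ a3 ⋄ a2 ⋄ a5


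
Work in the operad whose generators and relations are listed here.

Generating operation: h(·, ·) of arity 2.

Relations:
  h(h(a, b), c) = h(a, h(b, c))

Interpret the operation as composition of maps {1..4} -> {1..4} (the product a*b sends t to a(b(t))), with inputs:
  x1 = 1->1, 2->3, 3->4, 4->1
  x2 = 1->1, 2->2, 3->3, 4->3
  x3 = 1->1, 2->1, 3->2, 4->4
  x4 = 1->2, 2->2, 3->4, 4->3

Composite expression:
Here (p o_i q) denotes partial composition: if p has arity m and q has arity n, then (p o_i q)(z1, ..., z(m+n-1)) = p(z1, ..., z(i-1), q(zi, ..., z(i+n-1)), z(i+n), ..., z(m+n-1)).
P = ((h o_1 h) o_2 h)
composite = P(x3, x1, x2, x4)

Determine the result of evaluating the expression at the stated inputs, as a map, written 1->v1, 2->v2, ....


1->2, 2->2, 3->4, 4->4

h(x1, x2) = 1->1, 2->3, 3->4, 4->4
h(x3, h(x1, x2)) = 1->1, 2->2, 3->4, 4->4
h(h(x3, h(x1, x2)), x4) = 1->2, 2->2, 3->4, 4->4


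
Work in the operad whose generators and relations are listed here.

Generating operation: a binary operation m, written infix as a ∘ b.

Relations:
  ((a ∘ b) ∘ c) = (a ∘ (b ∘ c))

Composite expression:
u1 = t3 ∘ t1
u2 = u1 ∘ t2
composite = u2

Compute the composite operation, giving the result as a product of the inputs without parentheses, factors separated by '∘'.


t3 ∘ t1 ∘ t2

All parenthesizations of m agree; list the t-inputs left to right.
(t3 ∘ t1) linearizes to t3 ∘ t1
((t3 ∘ t1) ∘ t2) linearizes to t3 ∘ t1 ∘ t2


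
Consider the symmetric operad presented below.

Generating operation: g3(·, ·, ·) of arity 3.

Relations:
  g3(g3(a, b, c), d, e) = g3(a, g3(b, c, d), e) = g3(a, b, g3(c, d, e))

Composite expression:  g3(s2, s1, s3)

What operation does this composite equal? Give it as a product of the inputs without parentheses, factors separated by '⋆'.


s2 ⋆ s1 ⋆ s3

Associativity of g3 dissolves the nesting; only the s-input order survives.
g3(s2, s1, s3) unparenthesizes to s2 ⋆ s1 ⋆ s3


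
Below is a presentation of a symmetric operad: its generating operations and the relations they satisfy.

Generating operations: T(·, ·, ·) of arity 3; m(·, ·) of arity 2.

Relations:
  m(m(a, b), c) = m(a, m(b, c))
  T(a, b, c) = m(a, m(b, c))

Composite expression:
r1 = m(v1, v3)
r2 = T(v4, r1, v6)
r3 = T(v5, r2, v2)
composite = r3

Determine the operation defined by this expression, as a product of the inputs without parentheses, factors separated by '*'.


v5 * v4 * v1 * v3 * v6 * v2

Every regrouping of T is equal, so read the v-inputs in written order.
m(v1, v3) flattens to v1 * v3
T(v4, m(v1, v3), v6) flattens to v4 * v1 * v3 * v6
T(v5, T(v4, m(v1, v3), v6), v2) flattens to v5 * v4 * v1 * v3 * v6 * v2


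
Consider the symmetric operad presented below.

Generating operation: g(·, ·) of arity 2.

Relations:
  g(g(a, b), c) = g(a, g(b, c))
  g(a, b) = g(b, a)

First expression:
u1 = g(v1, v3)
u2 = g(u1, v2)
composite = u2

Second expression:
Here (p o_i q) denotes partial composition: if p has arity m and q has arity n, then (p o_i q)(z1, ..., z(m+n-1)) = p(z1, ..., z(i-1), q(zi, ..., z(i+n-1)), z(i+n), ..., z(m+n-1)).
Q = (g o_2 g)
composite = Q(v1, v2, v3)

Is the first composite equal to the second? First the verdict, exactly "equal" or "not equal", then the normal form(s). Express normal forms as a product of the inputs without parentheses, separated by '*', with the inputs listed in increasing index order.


equal — both sides give v1 * v2 * v3


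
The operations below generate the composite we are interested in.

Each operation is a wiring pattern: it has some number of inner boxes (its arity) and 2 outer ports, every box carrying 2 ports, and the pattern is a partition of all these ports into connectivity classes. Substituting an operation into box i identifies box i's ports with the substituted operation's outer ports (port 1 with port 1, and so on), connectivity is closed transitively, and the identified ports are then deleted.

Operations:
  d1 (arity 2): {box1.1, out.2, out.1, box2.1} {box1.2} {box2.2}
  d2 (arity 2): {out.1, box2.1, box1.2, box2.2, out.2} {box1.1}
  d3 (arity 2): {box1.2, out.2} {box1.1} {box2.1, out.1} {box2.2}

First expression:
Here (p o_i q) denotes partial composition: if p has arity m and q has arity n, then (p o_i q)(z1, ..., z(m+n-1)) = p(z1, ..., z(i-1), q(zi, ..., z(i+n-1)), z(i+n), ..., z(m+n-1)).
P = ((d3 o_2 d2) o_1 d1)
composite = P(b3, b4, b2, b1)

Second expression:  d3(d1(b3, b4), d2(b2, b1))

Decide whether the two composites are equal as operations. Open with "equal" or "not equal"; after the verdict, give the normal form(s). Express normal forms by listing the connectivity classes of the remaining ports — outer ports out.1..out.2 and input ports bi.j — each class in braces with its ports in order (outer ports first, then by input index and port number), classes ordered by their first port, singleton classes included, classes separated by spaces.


equal — both sides give {out.1, b1.1, b1.2, b2.2} {out.2, b3.1, b4.1} {b2.1} {b3.2} {b4.2}


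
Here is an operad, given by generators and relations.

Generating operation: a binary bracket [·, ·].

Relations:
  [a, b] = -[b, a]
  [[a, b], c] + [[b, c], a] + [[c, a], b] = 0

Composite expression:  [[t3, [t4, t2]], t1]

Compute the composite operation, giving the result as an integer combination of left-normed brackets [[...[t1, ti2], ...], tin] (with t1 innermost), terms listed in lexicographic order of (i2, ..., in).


Antisymmetry and Jacobi reduce to t1-anchored left-normed brackets.
Composite bracket: [[t3, [t4, t2]], t1]
Under [a, b] = ab - ba we get 8 signed associative words (2^3 = 8).
Words beginning with t1 determine it all:
  from t1t2t4t3, sign -1: term -[[[t1, t2], t4], t3]
  from t1t3t2t4, sign +1: term +[[[t1, t3], t2], t4]
  from t1t3t4t2, sign -1: term -[[[t1, t3], t4], t2]
  from t1t4t2t3, sign +1: term +[[[t1, t4], t2], t3]

-[[[t1, t2], t4], t3] + [[[t1, t3], t2], t4] - [[[t1, t3], t4], t2] + [[[t1, t4], t2], t3]


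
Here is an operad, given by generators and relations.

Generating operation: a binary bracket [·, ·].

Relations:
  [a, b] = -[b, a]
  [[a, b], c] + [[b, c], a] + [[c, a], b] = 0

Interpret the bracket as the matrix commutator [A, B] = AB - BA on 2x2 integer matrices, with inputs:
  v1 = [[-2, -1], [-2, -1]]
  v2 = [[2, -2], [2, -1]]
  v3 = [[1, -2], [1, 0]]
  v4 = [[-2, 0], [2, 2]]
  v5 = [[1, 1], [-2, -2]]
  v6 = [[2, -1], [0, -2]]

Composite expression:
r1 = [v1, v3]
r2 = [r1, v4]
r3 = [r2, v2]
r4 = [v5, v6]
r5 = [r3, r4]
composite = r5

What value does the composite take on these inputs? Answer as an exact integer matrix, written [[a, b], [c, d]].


[[816, -1248], [960, -816]]

[v1, v3] = [[-5, 3], [-1, 5]]
[[v1, v3], v4] = [[6, 12], [24, -6]]
[[[v1, v3], v4], v2] = [[72, -60], [48, -72]]
[v5, v6] = [[-2, -7], [-8, 2]]
[[[[v1, v3], v4], v2], [v5, v6]] = [[816, -1248], [960, -816]]


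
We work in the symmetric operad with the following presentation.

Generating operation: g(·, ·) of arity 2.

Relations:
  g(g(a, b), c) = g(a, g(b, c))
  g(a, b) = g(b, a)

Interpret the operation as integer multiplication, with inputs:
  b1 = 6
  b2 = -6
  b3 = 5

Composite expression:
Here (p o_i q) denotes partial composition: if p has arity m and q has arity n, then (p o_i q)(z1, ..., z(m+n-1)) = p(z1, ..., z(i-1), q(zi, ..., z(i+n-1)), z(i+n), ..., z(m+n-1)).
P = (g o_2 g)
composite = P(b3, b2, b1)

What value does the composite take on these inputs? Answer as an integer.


-180

g(b2, b1) = -36
g(b3, g(b2, b1)) = -180


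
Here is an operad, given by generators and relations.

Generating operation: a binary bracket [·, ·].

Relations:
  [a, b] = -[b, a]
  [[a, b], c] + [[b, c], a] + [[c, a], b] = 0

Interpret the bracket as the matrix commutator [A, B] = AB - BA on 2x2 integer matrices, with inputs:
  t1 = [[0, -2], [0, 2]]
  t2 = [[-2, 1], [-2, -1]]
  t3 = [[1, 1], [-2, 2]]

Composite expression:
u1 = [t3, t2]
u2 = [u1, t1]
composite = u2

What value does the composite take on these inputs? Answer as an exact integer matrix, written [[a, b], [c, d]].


[[0, 0], [0, 0]]

[t3, t2] = [[0, 0], [0, 0]]
[[t3, t2], t1] = [[0, 0], [0, 0]]


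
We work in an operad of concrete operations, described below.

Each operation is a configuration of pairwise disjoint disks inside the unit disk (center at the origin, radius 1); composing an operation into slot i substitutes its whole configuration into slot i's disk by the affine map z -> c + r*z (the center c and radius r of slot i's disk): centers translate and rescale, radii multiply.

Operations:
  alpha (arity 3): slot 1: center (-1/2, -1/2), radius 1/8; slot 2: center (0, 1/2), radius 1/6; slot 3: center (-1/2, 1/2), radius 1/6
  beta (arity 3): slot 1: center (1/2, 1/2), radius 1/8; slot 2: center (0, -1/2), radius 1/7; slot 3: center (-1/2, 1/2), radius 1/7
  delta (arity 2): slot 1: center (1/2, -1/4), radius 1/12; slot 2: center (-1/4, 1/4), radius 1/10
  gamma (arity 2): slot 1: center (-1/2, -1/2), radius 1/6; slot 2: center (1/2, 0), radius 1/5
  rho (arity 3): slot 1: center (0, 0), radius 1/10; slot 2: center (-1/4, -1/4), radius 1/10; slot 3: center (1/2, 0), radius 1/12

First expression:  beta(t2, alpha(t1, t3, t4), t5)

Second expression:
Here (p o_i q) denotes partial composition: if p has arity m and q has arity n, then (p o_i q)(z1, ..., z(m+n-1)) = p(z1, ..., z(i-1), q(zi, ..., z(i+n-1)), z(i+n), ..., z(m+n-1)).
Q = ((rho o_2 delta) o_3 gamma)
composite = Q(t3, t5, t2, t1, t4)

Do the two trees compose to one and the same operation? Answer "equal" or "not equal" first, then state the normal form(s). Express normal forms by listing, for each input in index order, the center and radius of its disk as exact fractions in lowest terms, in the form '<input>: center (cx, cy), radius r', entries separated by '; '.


Normal form of the first expression: t1: center (-1/14, -4/7), radius 1/56; t2: center (1/2, 1/2), radius 1/8; t3: center (0, -3/7), radius 1/42; t4: center (-1/14, -3/7), radius 1/42; t5: center (-1/2, 1/2), radius 1/7
Normal form of the second expression: t1: center (-27/100, -9/40), radius 1/500; t2: center (-7/25, -23/100), radius 1/600; t3: center (0, 0), radius 1/10; t4: center (1/2, 0), radius 1/12; t5: center (-1/5, -11/40), radius 1/120
No match — not equal.

not equal: they reduce to t1: center (-1/14, -4/7), radius 1/56; t2: center (1/2, 1/2), radius 1/8; t3: center (0, -3/7), radius 1/42; t4: center (-1/14, -3/7), radius 1/42; t5: center (-1/2, 1/2), radius 1/7 and t1: center (-27/100, -9/40), radius 1/500; t2: center (-7/25, -23/100), radius 1/600; t3: center (0, 0), radius 1/10; t4: center (1/2, 0), radius 1/12; t5: center (-1/5, -11/40), radius 1/120


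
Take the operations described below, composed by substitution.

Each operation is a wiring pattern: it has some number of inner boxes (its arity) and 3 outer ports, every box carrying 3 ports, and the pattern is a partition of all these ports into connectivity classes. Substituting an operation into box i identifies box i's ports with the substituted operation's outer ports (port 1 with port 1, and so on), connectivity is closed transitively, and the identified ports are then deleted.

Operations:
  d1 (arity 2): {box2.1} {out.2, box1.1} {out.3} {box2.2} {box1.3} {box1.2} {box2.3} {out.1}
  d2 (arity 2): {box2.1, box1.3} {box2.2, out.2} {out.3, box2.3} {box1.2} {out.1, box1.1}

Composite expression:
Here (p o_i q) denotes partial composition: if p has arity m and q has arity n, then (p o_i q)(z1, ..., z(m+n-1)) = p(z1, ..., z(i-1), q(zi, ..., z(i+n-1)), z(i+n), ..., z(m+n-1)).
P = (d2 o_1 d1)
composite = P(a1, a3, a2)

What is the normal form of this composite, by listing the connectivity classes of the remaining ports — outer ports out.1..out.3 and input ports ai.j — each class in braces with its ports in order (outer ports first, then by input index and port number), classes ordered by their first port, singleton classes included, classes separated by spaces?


{out.1} {out.2, a2.2} {out.3, a2.3} {a1.1} {a1.2} {a1.3} {a2.1} {a3.1} {a3.2} {a3.3}

Two ports join when wires chain via d2-identified ports.
stage d1: inputs (a1, a3), connectivity {out.1} {out.2, a1.1} {out.3} {a1.2} {a1.3} {a3.1} {a3.2} {a3.3}, out.j its boundary
stage d2: inputs (a1, a3, a2), connectivity {out.1} {out.2, a2.2} {out.3, a2.3} {a1.1} {a1.2} {a1.3} {a2.1} {a3.1} {a3.2} {a3.3}, out.j its boundary


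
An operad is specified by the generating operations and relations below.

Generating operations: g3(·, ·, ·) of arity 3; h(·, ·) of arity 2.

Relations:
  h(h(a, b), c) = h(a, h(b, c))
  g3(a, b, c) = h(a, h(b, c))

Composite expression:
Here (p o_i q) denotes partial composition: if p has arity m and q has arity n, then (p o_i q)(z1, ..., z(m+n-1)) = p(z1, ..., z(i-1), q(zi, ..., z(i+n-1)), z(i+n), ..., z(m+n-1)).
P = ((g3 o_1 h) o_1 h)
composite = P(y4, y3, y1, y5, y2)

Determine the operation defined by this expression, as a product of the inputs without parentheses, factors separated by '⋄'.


y4 ⋄ y3 ⋄ y1 ⋄ y5 ⋄ y2

Every regrouping of g3 is equal, so read the y-inputs in written order.
h(y4, y3) reduces to y4 ⋄ y3
h(h(y4, y3), y1) reduces to y4 ⋄ y3 ⋄ y1
g3(h(h(y4, y3), y1), y5, y2) reduces to y4 ⋄ y3 ⋄ y1 ⋄ y5 ⋄ y2


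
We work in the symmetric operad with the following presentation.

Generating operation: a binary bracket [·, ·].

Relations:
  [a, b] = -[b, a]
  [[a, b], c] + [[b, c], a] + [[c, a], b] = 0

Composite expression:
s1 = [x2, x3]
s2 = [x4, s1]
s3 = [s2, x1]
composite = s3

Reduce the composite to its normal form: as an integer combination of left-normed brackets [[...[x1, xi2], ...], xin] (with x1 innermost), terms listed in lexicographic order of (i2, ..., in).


[[[x1, x2], x3], x4] - [[[x1, x3], x2], x4] - [[[x1, x4], x2], x3] + [[[x1, x4], x3], x2]

Skip Jacobi rewriting: expand, keep x1-initial words, read off terms.
Composite bracket: [[x4, [x2, x3]], x1]
Applying ab - ba throughout gives 8 signed words (2^3 = 8).
Collect the words opening with x1:
  x1x2x3x4 (sign +1) contributes +[[[x1, x2], x3], x4]
  x1x3x2x4 (sign -1) contributes -[[[x1, x3], x2], x4]
  x1x4x2x3 (sign -1) contributes -[[[x1, x4], x2], x3]
  x1x4x3x2 (sign +1) contributes +[[[x1, x4], x3], x2]


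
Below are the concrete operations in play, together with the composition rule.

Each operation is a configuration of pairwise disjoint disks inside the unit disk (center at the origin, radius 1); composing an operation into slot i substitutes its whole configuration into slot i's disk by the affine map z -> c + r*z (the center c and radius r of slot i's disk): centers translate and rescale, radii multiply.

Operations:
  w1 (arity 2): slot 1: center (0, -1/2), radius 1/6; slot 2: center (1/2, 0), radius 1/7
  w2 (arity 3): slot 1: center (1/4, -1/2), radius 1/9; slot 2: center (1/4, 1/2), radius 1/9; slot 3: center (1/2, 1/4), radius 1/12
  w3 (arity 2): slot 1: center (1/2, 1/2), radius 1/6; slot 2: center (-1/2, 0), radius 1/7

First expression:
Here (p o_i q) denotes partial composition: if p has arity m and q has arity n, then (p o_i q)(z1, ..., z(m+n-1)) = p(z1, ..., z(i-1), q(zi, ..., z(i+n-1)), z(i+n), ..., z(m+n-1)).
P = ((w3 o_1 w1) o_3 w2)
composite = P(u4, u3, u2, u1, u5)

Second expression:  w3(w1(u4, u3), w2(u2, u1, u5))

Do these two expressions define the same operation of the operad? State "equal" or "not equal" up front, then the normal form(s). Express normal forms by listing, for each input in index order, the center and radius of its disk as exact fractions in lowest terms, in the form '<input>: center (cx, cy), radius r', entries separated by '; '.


equal; both compose to u1: center (-13/28, 1/14), radius 1/63; u2: center (-13/28, -1/14), radius 1/63; u3: center (7/12, 1/2), radius 1/42; u4: center (1/2, 5/12), radius 1/36; u5: center (-3/7, 1/28), radius 1/84

In normal form, the first expression is u1: center (-13/28, 1/14), radius 1/63; u2: center (-13/28, -1/14), radius 1/63; u3: center (7/12, 1/2), radius 1/42; u4: center (1/2, 5/12), radius 1/36; u5: center (-3/7, 1/28), radius 1/84
In normal form, the second expression is u1: center (-13/28, 1/14), radius 1/63; u2: center (-13/28, -1/14), radius 1/63; u3: center (7/12, 1/2), radius 1/42; u4: center (1/2, 5/12), radius 1/36; u5: center (-3/7, 1/28), radius 1/84
The normal forms match — equal.


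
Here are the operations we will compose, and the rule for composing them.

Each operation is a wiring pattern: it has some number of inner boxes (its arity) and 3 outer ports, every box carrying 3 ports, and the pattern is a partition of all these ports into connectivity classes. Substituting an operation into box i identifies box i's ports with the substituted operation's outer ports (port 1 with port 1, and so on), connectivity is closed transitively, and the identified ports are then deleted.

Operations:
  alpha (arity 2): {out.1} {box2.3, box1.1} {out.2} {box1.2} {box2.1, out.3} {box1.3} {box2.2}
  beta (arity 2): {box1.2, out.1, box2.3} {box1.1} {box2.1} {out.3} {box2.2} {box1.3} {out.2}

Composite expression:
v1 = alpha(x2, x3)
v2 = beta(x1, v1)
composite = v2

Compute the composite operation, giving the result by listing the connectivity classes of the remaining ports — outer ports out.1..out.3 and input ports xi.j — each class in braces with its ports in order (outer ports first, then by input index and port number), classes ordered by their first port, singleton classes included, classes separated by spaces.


{out.1, x1.2, x3.1} {out.2} {out.3} {x1.1} {x1.3} {x2.1, x3.3} {x2.2} {x2.3} {x3.2}

Connectivity passes through glued beta-boundaries; trace each wire chain.
the subtree at alpha composes to {out.1} {out.2} {out.3, x3.1} {x2.1, x3.3} {x2.2} {x2.3} {x3.2} on (x2, x3); out.j = own outer ports
the subtree at beta composes to {out.1, x1.2, x3.1} {out.2} {out.3} {x1.1} {x1.3} {x2.1, x3.3} {x2.2} {x2.3} {x3.2} on (x1, x2, x3); out.j = own outer ports


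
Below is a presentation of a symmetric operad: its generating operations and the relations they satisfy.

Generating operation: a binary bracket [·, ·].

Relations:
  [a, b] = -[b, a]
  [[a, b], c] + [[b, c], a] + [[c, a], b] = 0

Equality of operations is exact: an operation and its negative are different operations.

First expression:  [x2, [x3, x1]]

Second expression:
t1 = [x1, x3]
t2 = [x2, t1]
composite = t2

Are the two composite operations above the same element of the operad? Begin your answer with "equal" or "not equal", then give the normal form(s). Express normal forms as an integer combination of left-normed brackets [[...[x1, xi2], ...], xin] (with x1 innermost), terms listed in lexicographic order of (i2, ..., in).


not equal; first: [[x1, x3], x2]; second: -[[x1, x3], x2]

The first expression reduces to [[x1, x3], x2]
The second expression reduces to -[[x1, x3], x2]
Different reductions; not equal.


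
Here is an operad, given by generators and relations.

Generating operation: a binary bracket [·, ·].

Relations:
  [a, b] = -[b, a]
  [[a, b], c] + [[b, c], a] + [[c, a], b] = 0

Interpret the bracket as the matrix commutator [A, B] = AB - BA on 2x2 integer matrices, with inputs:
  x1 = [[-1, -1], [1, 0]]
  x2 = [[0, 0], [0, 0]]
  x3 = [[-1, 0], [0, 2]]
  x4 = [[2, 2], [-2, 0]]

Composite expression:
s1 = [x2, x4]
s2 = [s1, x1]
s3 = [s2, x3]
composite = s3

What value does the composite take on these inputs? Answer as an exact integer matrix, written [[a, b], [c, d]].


[[0, 0], [0, 0]]

[x2, x4] = [[0, 0], [0, 0]]
[[x2, x4], x1] = [[0, 0], [0, 0]]
[[[x2, x4], x1], x3] = [[0, 0], [0, 0]]


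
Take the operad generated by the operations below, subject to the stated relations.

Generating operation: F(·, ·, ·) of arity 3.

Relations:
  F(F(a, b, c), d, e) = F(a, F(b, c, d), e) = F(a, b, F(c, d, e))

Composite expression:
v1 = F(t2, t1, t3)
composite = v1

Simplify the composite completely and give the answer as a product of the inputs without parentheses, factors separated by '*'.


The F-tree's shape is irrelevant; the t-reading-order decides.
F(t2, t1, t3) spells out as t2 * t1 * t3

t2 * t1 * t3


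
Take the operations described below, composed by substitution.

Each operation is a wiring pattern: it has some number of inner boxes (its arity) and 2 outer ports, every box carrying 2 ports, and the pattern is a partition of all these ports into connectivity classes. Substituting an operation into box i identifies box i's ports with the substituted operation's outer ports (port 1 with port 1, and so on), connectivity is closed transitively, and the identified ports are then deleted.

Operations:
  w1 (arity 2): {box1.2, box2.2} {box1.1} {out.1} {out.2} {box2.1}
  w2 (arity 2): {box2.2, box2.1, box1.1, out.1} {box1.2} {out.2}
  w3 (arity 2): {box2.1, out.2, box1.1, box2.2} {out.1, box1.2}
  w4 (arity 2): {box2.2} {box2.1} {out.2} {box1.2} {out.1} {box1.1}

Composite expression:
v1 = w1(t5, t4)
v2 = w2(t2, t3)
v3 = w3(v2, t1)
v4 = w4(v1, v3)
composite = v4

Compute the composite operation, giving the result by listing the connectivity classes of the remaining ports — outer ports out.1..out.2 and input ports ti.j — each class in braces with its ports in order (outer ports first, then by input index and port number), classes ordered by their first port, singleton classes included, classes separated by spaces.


{out.1} {out.2} {t1.1, t1.2, t2.1, t3.1, t3.2} {t2.2} {t4.1} {t4.2, t5.2} {t5.1}

Connectivity passes through glued w4-boundaries; trace each wire chain.
stage w1: inputs (t5, t4), connectivity {out.1} {out.2} {t4.1} {t4.2, t5.2} {t5.1}, out.j its boundary
stage w2: inputs (t2, t3), connectivity {out.1, t2.1, t3.1, t3.2} {out.2} {t2.2}, out.j its boundary
stage w3: inputs (t2, t3, t1), connectivity {out.1} {out.2, t1.1, t1.2, t2.1, t3.1, t3.2} {t2.2}, out.j its boundary
stage w4: inputs (t5, t4, t2, t3, t1), connectivity {out.1} {out.2} {t1.1, t1.2, t2.1, t3.1, t3.2} {t2.2} {t4.1} {t4.2, t5.2} {t5.1}, out.j its boundary


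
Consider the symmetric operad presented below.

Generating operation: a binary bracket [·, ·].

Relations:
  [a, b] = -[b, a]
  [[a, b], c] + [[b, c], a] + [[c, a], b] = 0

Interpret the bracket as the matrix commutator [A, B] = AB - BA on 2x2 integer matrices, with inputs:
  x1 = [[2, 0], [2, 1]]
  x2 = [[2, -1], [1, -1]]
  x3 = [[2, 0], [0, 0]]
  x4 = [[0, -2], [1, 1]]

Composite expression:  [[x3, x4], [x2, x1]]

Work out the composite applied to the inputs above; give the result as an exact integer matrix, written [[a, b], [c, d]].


[[22, -16], [8, -22]]

[x3, x4] = [[0, -4], [-2, 0]]
[x2, x1] = [[-2, 1], [-5, 2]]
[[x3, x4], [x2, x1]] = [[22, -16], [8, -22]]


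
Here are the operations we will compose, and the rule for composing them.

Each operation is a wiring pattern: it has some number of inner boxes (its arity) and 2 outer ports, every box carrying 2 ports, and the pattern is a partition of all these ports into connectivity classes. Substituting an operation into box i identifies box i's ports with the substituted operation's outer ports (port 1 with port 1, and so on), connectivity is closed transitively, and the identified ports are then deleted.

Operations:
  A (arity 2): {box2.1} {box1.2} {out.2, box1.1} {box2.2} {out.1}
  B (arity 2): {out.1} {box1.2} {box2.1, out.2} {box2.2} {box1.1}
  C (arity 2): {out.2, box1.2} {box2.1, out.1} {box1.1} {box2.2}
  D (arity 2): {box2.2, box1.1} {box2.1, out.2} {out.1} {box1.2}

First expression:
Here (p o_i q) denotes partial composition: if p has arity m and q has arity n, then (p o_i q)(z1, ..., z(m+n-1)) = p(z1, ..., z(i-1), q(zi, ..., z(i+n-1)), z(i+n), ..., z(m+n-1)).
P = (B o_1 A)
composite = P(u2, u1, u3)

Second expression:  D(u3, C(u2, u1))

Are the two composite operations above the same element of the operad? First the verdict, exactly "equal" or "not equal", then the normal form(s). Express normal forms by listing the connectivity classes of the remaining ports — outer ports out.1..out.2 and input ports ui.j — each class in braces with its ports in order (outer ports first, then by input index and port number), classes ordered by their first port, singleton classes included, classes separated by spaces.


not equal; the first gives {out.1} {out.2, u3.1} {u1.1} {u1.2} {u2.1} {u2.2} {u3.2} and the second {out.1} {out.2, u1.1} {u1.2} {u2.1} {u2.2, u3.1} {u3.2}


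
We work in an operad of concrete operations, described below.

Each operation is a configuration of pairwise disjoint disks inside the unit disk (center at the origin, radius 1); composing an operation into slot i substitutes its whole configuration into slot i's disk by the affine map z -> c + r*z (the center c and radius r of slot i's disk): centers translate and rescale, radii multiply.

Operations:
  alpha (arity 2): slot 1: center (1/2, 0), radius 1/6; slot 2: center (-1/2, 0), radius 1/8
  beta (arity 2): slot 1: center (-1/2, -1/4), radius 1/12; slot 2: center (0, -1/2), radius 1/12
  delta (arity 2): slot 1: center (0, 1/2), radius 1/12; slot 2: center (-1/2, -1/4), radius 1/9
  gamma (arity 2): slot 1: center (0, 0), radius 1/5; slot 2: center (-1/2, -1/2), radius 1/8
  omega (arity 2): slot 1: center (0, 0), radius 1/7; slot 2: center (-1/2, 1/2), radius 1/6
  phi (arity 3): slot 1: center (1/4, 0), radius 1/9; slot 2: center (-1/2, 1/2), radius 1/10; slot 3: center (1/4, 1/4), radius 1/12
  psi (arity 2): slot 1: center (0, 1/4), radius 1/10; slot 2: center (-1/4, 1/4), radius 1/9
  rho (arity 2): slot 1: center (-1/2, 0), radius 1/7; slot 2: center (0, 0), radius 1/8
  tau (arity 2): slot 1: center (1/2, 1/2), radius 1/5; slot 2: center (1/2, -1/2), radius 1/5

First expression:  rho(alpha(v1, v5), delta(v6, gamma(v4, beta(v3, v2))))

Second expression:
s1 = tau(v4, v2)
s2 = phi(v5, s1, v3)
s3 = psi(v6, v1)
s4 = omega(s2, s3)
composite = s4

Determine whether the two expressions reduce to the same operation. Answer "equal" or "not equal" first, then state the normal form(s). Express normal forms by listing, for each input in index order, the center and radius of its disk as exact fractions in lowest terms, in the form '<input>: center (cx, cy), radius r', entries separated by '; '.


The first expression, normalized: v1: center (-3/7, 0), radius 1/42; v2: center (-5/72, -5/128), radius 1/6912; v3: center (-9/128, -89/2304), radius 1/6912; v4: center (-1/16, -1/32), radius 1/360; v5: center (-4/7, 0), radius 1/56; v6: center (0, 1/16), radius 1/96
The second expression, normalized: v1: center (-13/24, 13/24), radius 1/54; v2: center (-9/140, 9/140), radius 1/350; v3: center (1/28, 1/28), radius 1/84; v4: center (-9/140, 11/140), radius 1/350; v5: center (1/28, 0), radius 1/63; v6: center (-1/2, 13/24), radius 1/60
Different reductions; not equal.

not equal; the first gives v1: center (-3/7, 0), radius 1/42; v2: center (-5/72, -5/128), radius 1/6912; v3: center (-9/128, -89/2304), radius 1/6912; v4: center (-1/16, -1/32), radius 1/360; v5: center (-4/7, 0), radius 1/56; v6: center (0, 1/16), radius 1/96 and the second v1: center (-13/24, 13/24), radius 1/54; v2: center (-9/140, 9/140), radius 1/350; v3: center (1/28, 1/28), radius 1/84; v4: center (-9/140, 11/140), radius 1/350; v5: center (1/28, 0), radius 1/63; v6: center (-1/2, 13/24), radius 1/60


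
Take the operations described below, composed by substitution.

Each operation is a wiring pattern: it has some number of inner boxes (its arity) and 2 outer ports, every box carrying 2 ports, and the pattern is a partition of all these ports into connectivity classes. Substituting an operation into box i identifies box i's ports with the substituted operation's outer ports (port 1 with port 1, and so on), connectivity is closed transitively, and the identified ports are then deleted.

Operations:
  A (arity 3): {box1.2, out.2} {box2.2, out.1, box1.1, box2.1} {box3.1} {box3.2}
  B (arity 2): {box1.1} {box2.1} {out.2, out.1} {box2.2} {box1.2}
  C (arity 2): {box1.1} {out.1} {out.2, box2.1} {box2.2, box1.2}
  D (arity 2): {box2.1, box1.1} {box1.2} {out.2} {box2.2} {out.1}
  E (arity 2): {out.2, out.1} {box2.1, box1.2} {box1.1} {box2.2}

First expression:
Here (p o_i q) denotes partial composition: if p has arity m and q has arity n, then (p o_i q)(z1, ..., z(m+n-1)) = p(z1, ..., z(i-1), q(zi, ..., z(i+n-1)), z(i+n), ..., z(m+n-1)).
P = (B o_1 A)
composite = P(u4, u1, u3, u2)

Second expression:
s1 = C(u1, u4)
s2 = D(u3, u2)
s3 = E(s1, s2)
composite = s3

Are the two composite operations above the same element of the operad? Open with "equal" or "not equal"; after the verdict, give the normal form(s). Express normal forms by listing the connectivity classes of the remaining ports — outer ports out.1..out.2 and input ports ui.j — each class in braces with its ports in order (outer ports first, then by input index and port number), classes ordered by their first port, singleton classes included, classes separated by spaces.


not equal; the first gives {out.1, out.2} {u1.1, u1.2, u4.1} {u2.1} {u2.2} {u3.1} {u3.2} {u4.2} and the second {out.1, out.2} {u1.1} {u1.2, u4.2} {u2.1, u3.1} {u2.2} {u3.2} {u4.1}

The first composite normalizes to {out.1, out.2} {u1.1, u1.2, u4.1} {u2.1} {u2.2} {u3.1} {u3.2} {u4.2}
The second composite normalizes to {out.1, out.2} {u1.1} {u1.2, u4.2} {u2.1, u3.1} {u2.2} {u3.2} {u4.1}
They disagree, so not equal.


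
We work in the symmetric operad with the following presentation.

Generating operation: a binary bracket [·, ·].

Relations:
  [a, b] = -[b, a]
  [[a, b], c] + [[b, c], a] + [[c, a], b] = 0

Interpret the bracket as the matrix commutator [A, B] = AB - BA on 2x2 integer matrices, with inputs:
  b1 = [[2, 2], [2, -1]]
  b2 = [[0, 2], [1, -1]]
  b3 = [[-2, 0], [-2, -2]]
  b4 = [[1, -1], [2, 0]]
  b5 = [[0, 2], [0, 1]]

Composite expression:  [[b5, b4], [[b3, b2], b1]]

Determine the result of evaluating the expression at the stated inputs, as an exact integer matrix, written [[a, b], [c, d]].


[b5, b4] = [[4, -1], [2, -4]]
[b3, b2] = [[4, 0], [-2, -4]]
[[b3, b2], b1] = [[4, 16], [-22, -4]]
[[b5, b4], [[b3, b2], b1]] = [[-10, 136], [192, 10]]

[[-10, 136], [192, 10]]


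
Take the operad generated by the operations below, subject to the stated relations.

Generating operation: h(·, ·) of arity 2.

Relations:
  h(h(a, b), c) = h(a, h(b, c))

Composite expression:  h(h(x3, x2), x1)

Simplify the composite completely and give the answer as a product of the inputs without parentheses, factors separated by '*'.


Key point: h is associative — brackets drop, the x-order remains.
h(x3, x2) spells out as x3 * x2
h(h(x3, x2), x1) spells out as x3 * x2 * x1

x3 * x2 * x1


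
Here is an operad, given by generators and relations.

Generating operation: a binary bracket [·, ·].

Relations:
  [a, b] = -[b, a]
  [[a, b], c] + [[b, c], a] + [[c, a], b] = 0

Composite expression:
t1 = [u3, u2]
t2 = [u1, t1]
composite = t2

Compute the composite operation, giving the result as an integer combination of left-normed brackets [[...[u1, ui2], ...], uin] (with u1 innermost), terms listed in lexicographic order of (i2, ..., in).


-[[u1, u2], u3] + [[u1, u3], u2]

Expand each bracket as ab - ba; the u1-initial words give the coefficients.
Composite bracket: [u1, [u3, u2]]
Expanding via [a, b] = ab - ba: 4 signed words (2^2 = 4).
Collect the words opening with u1:
  from u1u2u3, sign -1: term -[[u1, u2], u3]
  from u1u3u2, sign +1: term +[[u1, u3], u2]


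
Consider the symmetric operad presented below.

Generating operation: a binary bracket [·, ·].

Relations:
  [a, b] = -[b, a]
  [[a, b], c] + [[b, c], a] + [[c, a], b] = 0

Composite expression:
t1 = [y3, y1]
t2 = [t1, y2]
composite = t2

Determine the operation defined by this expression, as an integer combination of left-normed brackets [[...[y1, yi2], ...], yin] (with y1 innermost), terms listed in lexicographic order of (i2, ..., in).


In the tensor algebra, words opening y1 carry the y1-anchored form.
Composite bracket: [[y3, y1], y2]
Expanding via [a, b] = ab - ba: 4 signed words (2^2 = 4).
Words beginning with y1 determine it all:
  sign of y1y3y2 is -1, so it contributes -[[y1, y3], y2]

-[[y1, y3], y2]


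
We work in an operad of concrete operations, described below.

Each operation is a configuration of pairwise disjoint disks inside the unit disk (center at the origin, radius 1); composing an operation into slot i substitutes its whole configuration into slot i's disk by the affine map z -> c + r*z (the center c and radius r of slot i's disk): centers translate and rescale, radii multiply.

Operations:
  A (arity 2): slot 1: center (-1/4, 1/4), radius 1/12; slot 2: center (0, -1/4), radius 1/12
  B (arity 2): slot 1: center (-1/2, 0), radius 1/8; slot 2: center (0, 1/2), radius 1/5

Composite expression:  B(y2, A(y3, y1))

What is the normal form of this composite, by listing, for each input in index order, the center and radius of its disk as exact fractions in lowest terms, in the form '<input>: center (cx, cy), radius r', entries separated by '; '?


y1: center (0, 9/20), radius 1/60; y2: center (-1/2, 0), radius 1/8; y3: center (-1/20, 11/20), radius 1/60

Nesting under B composes maps z -> c + r*z down each y-path.
input y2: applying the 1 nested substitution gives center (-1/2, 0), radius 1/8
input y3: applying the 2 nested substitutions gives center (-1/20, 11/20), radius 1/60
input y1: applying the 2 nested substitutions gives center (0, 9/20), radius 1/60


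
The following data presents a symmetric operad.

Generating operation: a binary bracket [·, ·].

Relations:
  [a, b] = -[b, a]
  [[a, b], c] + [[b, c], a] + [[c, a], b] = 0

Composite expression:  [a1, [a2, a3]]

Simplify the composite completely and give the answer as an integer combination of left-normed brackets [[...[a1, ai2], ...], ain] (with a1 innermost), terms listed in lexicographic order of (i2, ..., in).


A multilinear Lie element is pinned by a1-initial words (a1 innermost).
Composite bracket: [a1, [a2, a3]]
Applying ab - ba throughout gives 4 signed words (2^2 = 4).
Words beginning with a1 determine it all:
  the word a1a2a3 carries sign +1 and contributes +[[a1, a2], a3]
  the word a1a3a2 carries sign -1 and contributes -[[a1, a3], a2]

[[a1, a2], a3] - [[a1, a3], a2]
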